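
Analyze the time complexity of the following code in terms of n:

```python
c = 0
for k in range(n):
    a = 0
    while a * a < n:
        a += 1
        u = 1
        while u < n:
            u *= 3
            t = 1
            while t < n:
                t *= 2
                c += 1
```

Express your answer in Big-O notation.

Each loop level contributes: n × √n × log n × log n. Multiplying the contributions gives O(n√n log² n).

Answer: O(n√n log² n)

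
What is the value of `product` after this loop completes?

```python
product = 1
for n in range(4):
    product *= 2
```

2^4 = 16
`product` takes the values: 1 → 2 → 4 → 8 → 16

Answer: 16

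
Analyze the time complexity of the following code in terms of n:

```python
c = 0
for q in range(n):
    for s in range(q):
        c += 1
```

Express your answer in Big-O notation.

Each loop level contributes: n × n. Multiplying the contributions gives O(n^2).

Answer: O(n^2)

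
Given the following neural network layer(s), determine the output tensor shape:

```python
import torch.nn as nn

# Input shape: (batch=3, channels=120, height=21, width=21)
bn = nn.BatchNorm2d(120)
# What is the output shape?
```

Input: (3, 120, 21, 21) -> Output: (3, 120, 21, 21)

Answer: (3, 120, 21, 21)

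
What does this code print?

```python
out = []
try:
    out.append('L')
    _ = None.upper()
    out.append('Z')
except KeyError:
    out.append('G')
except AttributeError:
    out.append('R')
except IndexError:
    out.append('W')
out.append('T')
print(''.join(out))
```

Execution trace: 'L' (try body) → 'R' (except AttributeError) → 'T' (after the try/except). Output: LRT

Answer: LRT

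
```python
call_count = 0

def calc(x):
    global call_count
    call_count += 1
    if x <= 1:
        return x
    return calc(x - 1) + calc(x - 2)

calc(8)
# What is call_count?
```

Calls(x) = 1 + Calls(x-1) + Calls(x-2); Calls(0)=Calls(1)=1. For x=8 this gives 67.

Answer: 67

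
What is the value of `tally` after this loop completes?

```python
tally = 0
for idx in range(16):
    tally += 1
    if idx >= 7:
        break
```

Loop breaks when idx reaches 7, tally is 8
`tally` takes the values: 0 → 1 → 2 → 3 → 4 → 5 → 6 → 7 → 8

Answer: 8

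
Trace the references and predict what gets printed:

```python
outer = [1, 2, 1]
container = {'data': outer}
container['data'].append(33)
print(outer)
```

Key concept: dict holds reference to list.
Step by step:
`outer = [1, 2, 1]` → outer = [1, 2, 1]
`container = {'data': outer}` → container = {'data': [1, 2, 1]}
`container['data'].append(33)` → outer = [1, 2, 1, 33]; container = {'data': [1, 2, 1, 33]}
`print(outer)` → prints [1, 2, 1, 33]

Answer: [1, 2, 1, 33]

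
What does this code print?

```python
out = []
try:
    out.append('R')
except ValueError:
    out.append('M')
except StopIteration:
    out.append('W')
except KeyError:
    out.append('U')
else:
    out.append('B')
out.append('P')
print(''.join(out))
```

Execution trace: 'R' (try body, no exception) → 'B' (else) → 'P' (after the try/except). Output: RBP

Answer: RBP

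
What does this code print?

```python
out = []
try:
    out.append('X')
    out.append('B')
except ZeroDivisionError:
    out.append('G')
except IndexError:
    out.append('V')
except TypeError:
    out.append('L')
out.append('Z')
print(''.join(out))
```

Execution trace: 'X' (try body) → 'B' (try body, no exception) → 'Z' (after the try/except). Output: XBZ

Answer: XBZ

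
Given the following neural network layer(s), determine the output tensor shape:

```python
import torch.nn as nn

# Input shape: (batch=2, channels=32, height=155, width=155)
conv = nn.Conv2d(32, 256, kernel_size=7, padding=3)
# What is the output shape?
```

Input: (2, 32, 155, 155) -> Output: (2, 256, 155, 155)

Answer: (2, 256, 155, 155)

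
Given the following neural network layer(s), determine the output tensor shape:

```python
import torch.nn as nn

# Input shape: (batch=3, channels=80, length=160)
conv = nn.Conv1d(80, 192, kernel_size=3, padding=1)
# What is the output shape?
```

Input: (3, 80, 160) -> Output: (3, 192, 160)

Answer: (3, 192, 160)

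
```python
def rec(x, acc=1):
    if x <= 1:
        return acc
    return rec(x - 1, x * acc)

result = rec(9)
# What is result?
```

Accumulator trace (n, acc): (9, 1) -> (8, 9) -> (7, 72) -> (6, 504) -> (5, 3024) -> (4, 15120) -> (3, 60480) -> (2, 181440) -> (1, 362880) -> return 362880

Answer: 362880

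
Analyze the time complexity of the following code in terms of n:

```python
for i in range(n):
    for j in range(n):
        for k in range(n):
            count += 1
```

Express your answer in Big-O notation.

This is Triple nested loop. Time complexity: O(n³).

Answer: O(n³)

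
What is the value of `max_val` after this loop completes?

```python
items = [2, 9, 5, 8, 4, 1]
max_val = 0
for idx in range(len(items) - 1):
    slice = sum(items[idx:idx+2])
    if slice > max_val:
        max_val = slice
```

Max sum of 2-element window in [2, 9, 5, 8, 4, 1]
`max_val` takes the values: 0 → 11 → 14

Answer: 14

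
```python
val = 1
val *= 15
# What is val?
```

Trace:
`val = 1` → val = 1
`val *= 15` → val = 15
So val = 15

Answer: 15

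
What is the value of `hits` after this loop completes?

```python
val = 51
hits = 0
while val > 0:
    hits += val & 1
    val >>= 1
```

Count set bits in 51 (binary: 0b110011)
`hits` takes the values: 0 → 1 → 2 → 3 → 4

Answer: 4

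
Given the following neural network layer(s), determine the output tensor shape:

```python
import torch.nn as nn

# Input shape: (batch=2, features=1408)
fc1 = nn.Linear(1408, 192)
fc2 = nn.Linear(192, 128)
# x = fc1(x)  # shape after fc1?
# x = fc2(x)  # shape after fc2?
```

Input: (2, 1408) -> after fc1: (2, 192) -> Output: (2, 128)

Answer: (2, 128)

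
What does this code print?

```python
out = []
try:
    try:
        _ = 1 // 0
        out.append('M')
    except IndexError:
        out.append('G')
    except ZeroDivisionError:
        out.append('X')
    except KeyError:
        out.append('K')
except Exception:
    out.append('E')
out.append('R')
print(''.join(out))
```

Execution trace: 'X' (inner except ZeroDivisionError) → 'R' (after the try/except). Output: XR

Answer: XR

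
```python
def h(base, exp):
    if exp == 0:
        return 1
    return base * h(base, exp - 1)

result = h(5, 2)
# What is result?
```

h(5, 2) = 5 * 5 = 25

Answer: 25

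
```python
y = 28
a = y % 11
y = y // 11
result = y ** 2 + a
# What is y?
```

Trace:
`y = 28` → y = 28
`a = y % 11` → a = 6
`y = y // 11` → y = 2
`result = y ** 2 + a` → result = 10
So y = 2

Answer: 2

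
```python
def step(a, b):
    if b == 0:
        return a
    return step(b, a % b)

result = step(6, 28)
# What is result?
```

step(6, 28) -> step(28, 6) -> step(6, 4) -> step(4, 2) -> step(2, 0) -> 2

Answer: 2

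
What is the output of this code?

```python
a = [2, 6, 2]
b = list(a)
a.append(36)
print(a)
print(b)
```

Key concept: list() constructor creates copy.
Step by step:
`a = [2, 6, 2]` → a = [2, 6, 2]
`b = list(a)` → b = [2, 6, 2]
`a.append(36)` → a = [2, 6, 2, 36]
`print(a)` → prints [2, 6, 2, 36]
`print(b)` → prints [2, 6, 2]

Answer:
[2, 6, 2, 36]
[2, 6, 2]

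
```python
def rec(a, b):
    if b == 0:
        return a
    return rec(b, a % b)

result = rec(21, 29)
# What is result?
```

rec(21, 29) -> rec(29, 21) -> rec(21, 8) -> rec(8, 5) -> rec(5, 3) -> rec(3, 2) -> rec(2, 1) -> rec(1, 0) -> 1

Answer: 1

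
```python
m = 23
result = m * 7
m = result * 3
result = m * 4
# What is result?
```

Trace:
`m = 23` → m = 23
`result = m * 7` → result = 161
`m = result * 3` → m = 483
`result = m * 4` → result = 1932
So result = 1932

Answer: 1932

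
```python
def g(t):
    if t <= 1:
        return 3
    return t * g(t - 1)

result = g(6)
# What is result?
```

g(6) = 6 * 5 * 4 * 3 * 2 * 3 = 2160

Answer: 2160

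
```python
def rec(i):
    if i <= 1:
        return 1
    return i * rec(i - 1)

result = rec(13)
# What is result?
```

rec(13) = 13 * 12 * 11 * 10 * 9 * 8 * 7 * 6 * 5 * 4 * 3 * 2 * 1 = 6227020800

Answer: 6227020800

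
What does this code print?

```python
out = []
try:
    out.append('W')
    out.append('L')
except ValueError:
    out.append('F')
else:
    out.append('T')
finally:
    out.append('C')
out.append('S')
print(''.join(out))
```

Execution trace: 'W' (try body) → 'L' (try body, no exception) → 'T' (else) → 'C' (finally) → 'S' (after the try/except). Output: WLTCS

Answer: WLTCS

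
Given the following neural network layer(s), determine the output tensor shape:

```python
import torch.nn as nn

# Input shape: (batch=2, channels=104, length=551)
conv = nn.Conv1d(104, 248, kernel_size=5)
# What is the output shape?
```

Input: (2, 104, 551) -> Output: (2, 248, 547)

Answer: (2, 248, 547)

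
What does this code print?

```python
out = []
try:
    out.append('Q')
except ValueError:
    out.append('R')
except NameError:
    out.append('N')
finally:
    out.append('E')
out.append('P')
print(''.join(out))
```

Execution trace: 'Q' (try body, no exception) → 'E' (finally) → 'P' (after the try/except). Output: QEP

Answer: QEP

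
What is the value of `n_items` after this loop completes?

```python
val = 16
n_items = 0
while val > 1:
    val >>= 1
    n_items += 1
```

Count right shifts until 1
`n_items` takes the values: 0 → 1 → 2 → 3 → 4

Answer: 4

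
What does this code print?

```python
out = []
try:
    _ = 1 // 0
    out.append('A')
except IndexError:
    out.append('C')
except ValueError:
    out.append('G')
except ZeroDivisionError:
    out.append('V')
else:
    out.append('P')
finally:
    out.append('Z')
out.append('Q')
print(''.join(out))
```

Execution trace: 'V' (except ZeroDivisionError) → 'Z' (finally) → 'Q' (after the try/except). Output: VZQ

Answer: VZQ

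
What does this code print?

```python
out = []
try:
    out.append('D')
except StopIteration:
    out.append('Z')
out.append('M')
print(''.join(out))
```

Execution trace: 'D' (try body, no exception) → 'M' (after the try/except). Output: DM

Answer: DM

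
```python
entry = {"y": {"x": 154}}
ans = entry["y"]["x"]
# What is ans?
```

Trace:
`entry = {"y": {"x": 154}}` → entry = {'y': {'x': 154}}
`ans = entry["y"]["x"]` → ans = 154
So ans = 154

Answer: 154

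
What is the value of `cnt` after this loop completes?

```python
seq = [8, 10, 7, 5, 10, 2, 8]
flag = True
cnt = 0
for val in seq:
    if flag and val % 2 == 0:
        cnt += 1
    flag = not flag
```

Count even values at even positions
`cnt` takes the values: 0 → 1 → 2 → 3

Answer: 3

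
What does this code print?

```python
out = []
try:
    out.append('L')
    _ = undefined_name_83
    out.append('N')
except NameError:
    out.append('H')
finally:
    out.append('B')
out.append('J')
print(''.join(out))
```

Execution trace: 'L' (try body) → 'H' (except NameError) → 'B' (finally) → 'J' (after the try/except). Output: LHBJ

Answer: LHBJ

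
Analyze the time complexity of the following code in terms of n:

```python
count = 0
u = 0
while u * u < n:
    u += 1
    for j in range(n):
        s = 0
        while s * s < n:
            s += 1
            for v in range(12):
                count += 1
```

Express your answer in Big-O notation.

Each loop level contributes: √n × n × √n × 1. Multiplying the contributions gives O(n^2).

Answer: O(n^2)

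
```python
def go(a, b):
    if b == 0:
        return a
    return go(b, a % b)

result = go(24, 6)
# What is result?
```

go(24, 6) -> go(6, 0) -> 6

Answer: 6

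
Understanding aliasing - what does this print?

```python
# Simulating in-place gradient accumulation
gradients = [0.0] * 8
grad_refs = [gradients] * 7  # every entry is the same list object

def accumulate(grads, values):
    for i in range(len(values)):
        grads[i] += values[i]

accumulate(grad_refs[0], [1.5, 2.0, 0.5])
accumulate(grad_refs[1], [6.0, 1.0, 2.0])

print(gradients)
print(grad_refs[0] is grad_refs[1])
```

Key concept: gradient accumulation aliasing.
Step by step:
`gradients = [0.0] * 8` → gradients = [0.0, 0.0, 0.0, 0.0, 0.0, 0.0, 0.0, 0.0]
`grad_refs = [gradients] * 7` → grad_refs = [[0.0, 0.0, 0.0, 0.0, 0.0, 0.0, 0.0, 0.0], [0.0, 0.0, 0.0, 0.0, 0.0, 0.0, 0.0, 0.0], [0.0, 0.0, 0.0, 0.0, 0.0, 0.0, 0.0, 0.0], [0.0, 0.0, 0.0, 0.0, 0.0, 0.0, 0.0, 0.0], [0.0, 0.0, 0.0, 0.0, 0.0, 0.0, 0.0, 0.0], [0.0, 0.0, 0.0, 0.0, 0.0, 0.0, 0.0, 0.0], [0.0, 0.0, 0.0, 0.0, 0.0, 0.0, 0.0, 0.0]]
`accumulate(grad_refs[0], [1.5, 2.0, 0.5])` → gradients = [1.5, 2.0, 0.5, 0.0, 0.0, 0.0, 0.0, 0.0]; grad_refs = [[1.5, 2.0, 0.5, 0.0, 0.0, 0.0, 0.0, 0.0], [1.5, 2.0, 0.5, 0.0, 0.0, 0.0, 0.0, 0.0], [1.5, 2.0, 0.5, 0.0, 0.0, 0.0, 0.0, 0.0], [1.5, 2.0, 0.5, 0.0, 0.0, 0.0, 0.0, 0.0], [1.5, 2.0, 0.5, 0.0, 0.0, 0.0, 0.0, 0.0], [1.5, 2.0, 0.5, 0.0, 0.0, 0.0, 0.0, 0.0], [1.5, 2.0, 0.5, 0.0, 0.0, 0.0, 0.0, 0.0]]
`accumulate(grad_refs[1], [6.0, 1.0, 2.0])` → gradients = [7.5, 3.0, 2.5, 0.0, 0.0, 0.0, 0.0, 0.0]; grad_refs = [[7.5, 3.0, 2.5, 0.0, 0.0, 0.0, 0.0, 0.0], [7.5, 3.0, 2.5, 0.0, 0.0, 0.0, 0.0, 0.0], [7.5, 3.0, 2.5, 0.0, 0.0, 0.0, 0.0, 0.0], [7.5, 3.0, 2.5, 0.0, 0.0, 0.0, 0.0, 0.0], [7.5, 3.0, 2.5, 0.0, 0.0, 0.0, 0.0, 0.0], [7.5, 3.0, 2.5, 0.0, 0.0, 0.0, 0.0, 0.0], [7.5, 3.0, 2.5, 0.0, 0.0, 0.0, 0.0, 0.0]]
`print(gradients)` → prints [7.5, 3.0, 2.5, 0.0, 0.0, 0.0, 0.0, 0.0]
`print(grad_refs[0] is grad_refs[1])` → prints True

Answer:
[7.5, 3.0, 2.5, 0.0, 0.0, 0.0, 0.0, 0.0]
True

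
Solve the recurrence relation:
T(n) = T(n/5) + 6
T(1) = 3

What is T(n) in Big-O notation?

Each step divides n by 5 and adds 6. After log_5(n) steps we reach T(1)=3. So T(n) = 6·log_5(n) + 3 = O(log n).

Answer: O(log n)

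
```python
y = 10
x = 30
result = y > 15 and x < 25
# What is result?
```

Trace:
`y = 10` → y = 10
`x = 30` → x = 30
`result = y > 15 and x < 25` → result = False
So result = False

Answer: False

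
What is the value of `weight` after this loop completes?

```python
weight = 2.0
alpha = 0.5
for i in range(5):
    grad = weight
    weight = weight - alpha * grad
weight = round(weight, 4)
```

Gradient descent: w = 2.0 * (1 - 0.5)^5
`weight` takes the values: 2.0 → 1.0 → 0.5 → 0.25 → 0.125 → 0.0625

Answer: 0.0625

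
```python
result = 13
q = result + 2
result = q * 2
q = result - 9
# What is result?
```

Trace:
`result = 13` → result = 13
`q = result + 2` → q = 15
`result = q * 2` → result = 30
`q = result - 9` → q = 21
So result = 30

Answer: 30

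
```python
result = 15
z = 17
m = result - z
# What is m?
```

Trace:
`result = 15` → result = 15
`z = 17` → z = 17
`m = result - z` → m = -2
So m = -2

Answer: -2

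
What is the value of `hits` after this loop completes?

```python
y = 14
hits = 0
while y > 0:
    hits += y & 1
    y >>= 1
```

Count set bits in 14 (binary: 0b1110)
`hits` takes the values: 0 → 1 → 2 → 3

Answer: 3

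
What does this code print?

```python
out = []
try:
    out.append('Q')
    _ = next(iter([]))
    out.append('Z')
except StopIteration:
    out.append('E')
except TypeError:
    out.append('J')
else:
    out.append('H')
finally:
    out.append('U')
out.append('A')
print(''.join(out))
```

Execution trace: 'Q' (try body) → 'E' (except StopIteration) → 'U' (finally) → 'A' (after the try/except). Output: QEUA

Answer: QEUA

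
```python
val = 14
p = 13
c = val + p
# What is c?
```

Trace:
`val = 14` → val = 14
`p = 13` → p = 13
`c = val + p` → c = 27
So c = 27

Answer: 27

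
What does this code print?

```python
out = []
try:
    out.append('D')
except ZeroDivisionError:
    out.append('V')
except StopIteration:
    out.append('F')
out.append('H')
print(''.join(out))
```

Execution trace: 'D' (try body, no exception) → 'H' (after the try/except). Output: DH

Answer: DH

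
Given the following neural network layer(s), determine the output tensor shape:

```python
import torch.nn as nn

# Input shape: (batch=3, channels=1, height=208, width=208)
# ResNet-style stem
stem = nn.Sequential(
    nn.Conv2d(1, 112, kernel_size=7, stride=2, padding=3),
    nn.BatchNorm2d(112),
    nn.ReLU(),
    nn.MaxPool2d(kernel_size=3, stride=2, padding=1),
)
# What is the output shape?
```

Input: (3, 1, 208, 208) -> after Conv2d 7x7 stride=2: (3, 112, 104, 104) -> Output: (3, 112, 52, 52)

Answer: (3, 112, 52, 52)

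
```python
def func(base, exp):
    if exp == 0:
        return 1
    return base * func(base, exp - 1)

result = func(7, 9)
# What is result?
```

func(7, 9) = 7 * 7 * 7 * 7 * 7 * 7 * 7 * 7 * 7 = 40353607

Answer: 40353607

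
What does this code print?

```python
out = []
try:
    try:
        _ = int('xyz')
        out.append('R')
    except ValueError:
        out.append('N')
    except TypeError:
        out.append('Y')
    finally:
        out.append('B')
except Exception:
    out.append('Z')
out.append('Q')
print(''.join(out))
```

Execution trace: 'N' (inner except ValueError) → 'B' (inner finally) → 'Q' (after the try/except). Output: NBQ

Answer: NBQ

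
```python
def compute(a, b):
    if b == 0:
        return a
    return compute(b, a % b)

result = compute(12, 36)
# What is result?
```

compute(12, 36) -> compute(36, 12) -> compute(12, 0) -> 12

Answer: 12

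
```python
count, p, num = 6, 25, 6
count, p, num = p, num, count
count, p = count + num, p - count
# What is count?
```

Trace:
`count, p, num = 6, 25, 6` → count = 6; p = 25; num = 6
`count, p, num = p, num, count` → count = 25; p = 6; num = 6
`count, p = count + num, p - count` → count = 31; p = -19
So count = 31

Answer: 31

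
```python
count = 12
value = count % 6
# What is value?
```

Trace:
`count = 12` → count = 12
`value = count % 6` → value = 0
So value = 0

Answer: 0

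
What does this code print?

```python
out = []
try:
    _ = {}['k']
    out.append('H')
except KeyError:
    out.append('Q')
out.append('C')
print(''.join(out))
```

Execution trace: 'Q' (except KeyError) → 'C' (after the try/except). Output: QC

Answer: QC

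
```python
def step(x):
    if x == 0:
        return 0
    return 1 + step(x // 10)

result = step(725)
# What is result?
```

Count of digits of 725: 3

Answer: 3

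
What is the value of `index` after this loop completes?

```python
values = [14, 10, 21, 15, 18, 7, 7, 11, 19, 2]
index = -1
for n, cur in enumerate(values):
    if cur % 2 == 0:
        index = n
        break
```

First even number index in [14, 10, 21, 15, 18, 7, 7, 11, 19, 2]
`index` takes the values: -1 → 0

Answer: 0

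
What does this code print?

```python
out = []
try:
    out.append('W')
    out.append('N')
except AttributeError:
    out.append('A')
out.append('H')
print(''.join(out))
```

Execution trace: 'W' (try body) → 'N' (try body, no exception) → 'H' (after the try/except). Output: WNH

Answer: WNH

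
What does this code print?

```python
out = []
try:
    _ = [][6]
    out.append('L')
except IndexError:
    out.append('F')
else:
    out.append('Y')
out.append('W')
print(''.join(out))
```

Execution trace: 'F' (except IndexError) → 'W' (after the try/except). Output: FW

Answer: FW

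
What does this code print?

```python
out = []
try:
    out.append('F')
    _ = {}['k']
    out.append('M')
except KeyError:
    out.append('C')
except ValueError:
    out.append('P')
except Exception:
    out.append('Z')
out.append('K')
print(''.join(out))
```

Execution trace: 'F' (try body) → 'C' (except KeyError) → 'K' (after the try/except). Output: FCK

Answer: FCK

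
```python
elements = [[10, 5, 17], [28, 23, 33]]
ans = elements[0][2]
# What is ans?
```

Trace:
`elements = [[10, 5, 17], [28, 23, 33]]` → elements = [[10, 5, 17], [28, 23, 33]]
`ans = elements[0][2]` → ans = 17
So ans = 17

Answer: 17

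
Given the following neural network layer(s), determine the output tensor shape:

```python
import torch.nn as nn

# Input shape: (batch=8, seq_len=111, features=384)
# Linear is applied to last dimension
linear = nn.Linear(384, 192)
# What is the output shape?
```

Input: (8, 111, 384) -> Output: (8, 111, 192)

Answer: (8, 111, 192)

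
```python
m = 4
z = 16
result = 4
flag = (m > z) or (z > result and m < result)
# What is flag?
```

Trace:
`m = 4` → m = 4
`z = 16` → z = 16
`result = 4` → result = 4
`flag = (m > z) or (z > result and m < result)` → flag = False
So flag = False

Answer: False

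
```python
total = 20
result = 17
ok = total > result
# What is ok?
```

Trace:
`total = 20` → total = 20
`result = 17` → result = 17
`ok = total > result` → ok = True
So ok = True

Answer: True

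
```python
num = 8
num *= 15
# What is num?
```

Trace:
`num = 8` → num = 8
`num *= 15` → num = 120
So num = 120

Answer: 120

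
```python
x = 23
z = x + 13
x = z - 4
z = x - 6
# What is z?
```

Trace:
`x = 23` → x = 23
`z = x + 13` → z = 36
`x = z - 4` → x = 32
`z = x - 6` → z = 26
So z = 26

Answer: 26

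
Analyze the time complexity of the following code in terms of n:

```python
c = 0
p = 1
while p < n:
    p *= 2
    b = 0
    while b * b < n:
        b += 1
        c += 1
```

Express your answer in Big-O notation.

Each loop level contributes: log n × √n. Multiplying the contributions gives O(√n log n).

Answer: O(√n log n)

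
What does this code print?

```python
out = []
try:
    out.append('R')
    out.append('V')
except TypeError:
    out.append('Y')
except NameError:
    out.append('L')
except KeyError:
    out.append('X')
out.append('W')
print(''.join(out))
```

Execution trace: 'R' (try body) → 'V' (try body, no exception) → 'W' (after the try/except). Output: RVW

Answer: RVW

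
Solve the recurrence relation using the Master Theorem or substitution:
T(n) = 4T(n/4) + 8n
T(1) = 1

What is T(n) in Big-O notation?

By Master Theorem: a=4, b=4, f(n)=8n. Since log_4(4) = 1 and f(n) = Θ(n^1), Case 2 applies. T(n) = O(n log n).

Answer: O(n log n)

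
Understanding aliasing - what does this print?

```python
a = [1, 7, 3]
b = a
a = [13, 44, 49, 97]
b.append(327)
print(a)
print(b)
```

Key concept: rebinding vs mutation: a is rebound to a new list, b still points at the original.
Step by step:
`a = [1, 7, 3]` → a = [1, 7, 3]
`b = a` → b = [1, 7, 3] (same object as a)
`a = [13, 44, 49, 97]` → a = [13, 44, 49, 97]
`b.append(327)` → b = [1, 7, 3, 327]
`print(a)` → prints [13, 44, 49, 97]
`print(b)` → prints [1, 7, 3, 327]

Answer:
[13, 44, 49, 97]
[1, 7, 3, 327]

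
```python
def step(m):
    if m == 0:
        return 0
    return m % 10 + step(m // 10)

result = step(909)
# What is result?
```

Sum of digits of 909: 9 + 0 + 9 = 18

Answer: 18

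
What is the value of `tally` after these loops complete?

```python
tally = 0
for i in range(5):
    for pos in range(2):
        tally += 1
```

5 * 2 = 10
`tally` takes the values: 0 → 1 → 2 → 3 → 4 → 5 → 6 → 7 → 8 → 9 → 10

Answer: 10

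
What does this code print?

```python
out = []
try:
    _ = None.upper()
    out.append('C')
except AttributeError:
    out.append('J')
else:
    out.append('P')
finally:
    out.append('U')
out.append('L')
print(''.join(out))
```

Execution trace: 'J' (except AttributeError) → 'U' (finally) → 'L' (after the try/except). Output: JUL

Answer: JUL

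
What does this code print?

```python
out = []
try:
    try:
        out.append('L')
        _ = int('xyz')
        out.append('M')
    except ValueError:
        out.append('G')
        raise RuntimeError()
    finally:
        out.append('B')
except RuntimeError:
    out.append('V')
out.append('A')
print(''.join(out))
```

Execution trace: 'L' (inner try body) → 'G' (inner except ValueError) → 'B' (inner finally) → 'V' (outer except RuntimeError) → 'A' (after the try/except). Output: LGBVA

Answer: LGBVA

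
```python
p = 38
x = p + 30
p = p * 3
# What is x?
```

Trace:
`p = 38` → p = 38
`x = p + 30` → x = 68
`p = p * 3` → p = 114
So x = 68

Answer: 68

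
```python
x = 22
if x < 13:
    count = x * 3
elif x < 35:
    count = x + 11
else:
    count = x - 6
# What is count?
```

Trace:
`x = 22` → x = 22
`if x < 13: ...` → x < 13 is False, x < 35 is True → count = 33
So count = 33

Answer: 33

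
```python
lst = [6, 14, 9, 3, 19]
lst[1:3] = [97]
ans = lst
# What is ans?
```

Trace:
`lst = [6, 14, 9, 3, 19]` → lst = [6, 14, 9, 3, 19]
`lst[1:3] = [97]` → lst = [6, 97, 3, 19]
`ans = lst` → ans = [6, 97, 3, 19]
So ans = [6, 97, 3, 19]

Answer: [6, 97, 3, 19]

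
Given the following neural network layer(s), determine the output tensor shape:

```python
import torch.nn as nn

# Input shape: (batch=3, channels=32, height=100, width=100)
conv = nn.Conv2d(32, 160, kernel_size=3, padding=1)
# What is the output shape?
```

Input: (3, 32, 100, 100) -> Output: (3, 160, 100, 100)

Answer: (3, 160, 100, 100)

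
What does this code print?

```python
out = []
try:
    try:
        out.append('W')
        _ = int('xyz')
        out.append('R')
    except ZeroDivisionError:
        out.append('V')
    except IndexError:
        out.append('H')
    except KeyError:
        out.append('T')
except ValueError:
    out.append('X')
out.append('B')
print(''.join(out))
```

Execution trace: 'W' (try body) → 'X' (outer except ValueError) → 'B' (after the try/except). Output: WXB

Answer: WXB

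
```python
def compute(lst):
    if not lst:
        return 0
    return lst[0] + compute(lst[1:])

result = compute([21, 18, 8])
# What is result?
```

21 + 18 + 8 + 0 = 47

Answer: 47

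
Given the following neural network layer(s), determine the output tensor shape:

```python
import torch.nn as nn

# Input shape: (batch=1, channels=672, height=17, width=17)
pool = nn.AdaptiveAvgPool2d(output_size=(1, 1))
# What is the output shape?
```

Input: (1, 672, 17, 17) -> Output: (1, 672, 1, 1)

Answer: (1, 672, 1, 1)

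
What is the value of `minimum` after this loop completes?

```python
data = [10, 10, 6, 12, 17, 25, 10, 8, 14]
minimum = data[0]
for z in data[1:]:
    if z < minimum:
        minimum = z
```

Minimum of [10, 10, 6, 12, 17, 25, 10, 8, 14]
`minimum` takes the values: 10 → 6

Answer: 6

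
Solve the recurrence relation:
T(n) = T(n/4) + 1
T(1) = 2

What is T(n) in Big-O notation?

Each step divides n by 4 and adds 1. After log_4(n) steps we reach T(1)=2. So T(n) = 1·log_4(n) + 2 = O(log n).

Answer: O(log n)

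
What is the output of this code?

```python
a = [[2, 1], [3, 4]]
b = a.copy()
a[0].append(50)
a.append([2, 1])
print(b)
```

Key concept: shallow copy with nested lists.
Step by step:
`a = [[2, 1], [3, 4]]` → a = [[2, 1], [3, 4]]
`b = a.copy()` → b = [[2, 1], [3, 4]]
`a[0].append(50)` → a = [[2, 1, 50], [3, 4]]; b = [[2, 1, 50], [3, 4]]
`a.append([2, 1])` → a = [[2, 1, 50], [3, 4], [2, 1]]
`print(b)` → prints [[2, 1, 50], [3, 4]]

Answer: [[2, 1, 50], [3, 4]]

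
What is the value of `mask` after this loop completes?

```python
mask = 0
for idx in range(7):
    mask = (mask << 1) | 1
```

Build 7 consecutive 1-bits: 0b1111111
`mask` takes the values: 0 → 1 → 3 → 7 → 15 → 31 → 63 → 127

Answer: 127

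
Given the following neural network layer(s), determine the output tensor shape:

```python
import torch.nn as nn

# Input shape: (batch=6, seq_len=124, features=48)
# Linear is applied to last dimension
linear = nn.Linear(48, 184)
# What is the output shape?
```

Input: (6, 124, 48) -> Output: (6, 124, 184)

Answer: (6, 124, 184)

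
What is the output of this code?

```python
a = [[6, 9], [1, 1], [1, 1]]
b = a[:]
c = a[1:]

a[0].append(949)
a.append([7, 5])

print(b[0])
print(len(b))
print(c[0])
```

Key concept: slice with nested mutation.
Step by step:
`a = [[6, 9], [1, 1], [1, 1]]` → a = [[6, 9], [1, 1], [1, 1]]
`b = a[:]` → b = [[6, 9], [1, 1], [1, 1]]
`c = a[1:]` → c = [[1, 1], [1, 1]]
`a[0].append(949)` → a = [[6, 9, 949], [1, 1], [1, 1]]; b = [[6, 9, 949], [1, 1], [1, 1]]
`a.append([7, 5])` → a = [[6, 9, 949], [1, 1], [1, 1], [7, 5]]
`print(b[0])` → prints [6, 9, 949]
`print(len(b))` → prints 3
`print(c[0])` → prints [1, 1]

Answer:
[6, 9, 949]
3
[1, 1]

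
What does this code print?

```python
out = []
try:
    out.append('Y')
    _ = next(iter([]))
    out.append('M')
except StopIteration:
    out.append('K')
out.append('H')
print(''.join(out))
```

Execution trace: 'Y' (try body) → 'K' (except StopIteration) → 'H' (after the try/except). Output: YKH

Answer: YKH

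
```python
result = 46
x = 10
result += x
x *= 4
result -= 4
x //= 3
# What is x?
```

Trace:
`result = 46` → result = 46
`x = 10` → x = 10
`result += x` → result = 56
`x *= 4` → x = 40
`result -= 4` → result = 52
`x //= 3` → x = 13
So x = 13

Answer: 13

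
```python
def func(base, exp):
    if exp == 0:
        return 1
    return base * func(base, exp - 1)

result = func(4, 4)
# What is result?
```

func(4, 4) = 4 * 4 * 4 * 4 = 256

Answer: 256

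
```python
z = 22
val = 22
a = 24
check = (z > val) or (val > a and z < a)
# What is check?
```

Trace:
`z = 22` → z = 22
`val = 22` → val = 22
`a = 24` → a = 24
`check = (z > val) or (val > a and z < a)` → check = False
So check = False

Answer: False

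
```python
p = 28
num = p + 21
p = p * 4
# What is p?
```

Trace:
`p = 28` → p = 28
`num = p + 21` → num = 49
`p = p * 4` → p = 112
So p = 112

Answer: 112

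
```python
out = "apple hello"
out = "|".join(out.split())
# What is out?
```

Trace:
`out = "apple hello"` → out = 'apple hello'
`out = "|".join(out.split())` → out = 'apple|hello'
So out = 'apple|hello'

Answer: 'apple|hello'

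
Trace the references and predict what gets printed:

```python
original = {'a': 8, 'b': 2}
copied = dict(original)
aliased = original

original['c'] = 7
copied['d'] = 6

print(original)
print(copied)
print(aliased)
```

Key concept: dict() creates copy, assignment creates alias.
Step by step:
`original = {'a': 8, 'b': 2}` → original = {'a': 8, 'b': 2}
`copied = dict(original)` → copied = {'a': 8, 'b': 2}
`aliased = original` → aliased = {'a': 8, 'b': 2} (same object as original)
`original['c'] = 7` → original = {'a': 8, 'b': 2, 'c': 7} (same object as aliased); aliased = {'a': 8, 'b': 2, 'c': 7} (same object as original)
`copied['d'] = 6` → copied = {'a': 8, 'b': 2, 'd': 6}
`print(original)` → prints {'a': 8, 'b': 2, 'c': 7}
`print(copied)` → prints {'a': 8, 'b': 2, 'd': 6}
`print(aliased)` → prints {'a': 8, 'b': 2, 'c': 7}

Answer:
{'a': 8, 'b': 2, 'c': 7}
{'a': 8, 'b': 2, 'd': 6}
{'a': 8, 'b': 2, 'c': 7}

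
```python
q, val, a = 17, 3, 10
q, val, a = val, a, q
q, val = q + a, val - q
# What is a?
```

Trace:
`q, val, a = 17, 3, 10` → q = 17; val = 3; a = 10
`q, val, a = val, a, q` → q = 3; val = 10; a = 17
`q, val = q + a, val - q` → q = 20; val = 7
So a = 17

Answer: 17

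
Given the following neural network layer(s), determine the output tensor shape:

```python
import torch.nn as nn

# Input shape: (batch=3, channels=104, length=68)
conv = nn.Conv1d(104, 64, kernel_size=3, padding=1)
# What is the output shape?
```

Input: (3, 104, 68) -> Output: (3, 64, 68)

Answer: (3, 64, 68)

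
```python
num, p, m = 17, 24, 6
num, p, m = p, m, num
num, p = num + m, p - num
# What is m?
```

Trace:
`num, p, m = 17, 24, 6` → num = 17; p = 24; m = 6
`num, p, m = p, m, num` → num = 24; p = 6; m = 17
`num, p = num + m, p - num` → num = 41; p = -18
So m = 17

Answer: 17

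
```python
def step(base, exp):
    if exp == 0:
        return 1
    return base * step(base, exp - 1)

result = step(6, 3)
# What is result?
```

step(6, 3) = 6 * 6 * 6 = 216

Answer: 216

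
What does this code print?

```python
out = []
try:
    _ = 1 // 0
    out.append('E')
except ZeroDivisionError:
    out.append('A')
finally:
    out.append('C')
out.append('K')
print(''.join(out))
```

Execution trace: 'A' (except ZeroDivisionError) → 'C' (finally) → 'K' (after the try/except). Output: ACK

Answer: ACK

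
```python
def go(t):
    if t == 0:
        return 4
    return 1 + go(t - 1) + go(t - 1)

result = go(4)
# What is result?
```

go(t) = 1 + 2·go(t-1), go(0)=4. Closed form: (4+1)·2^4 - 1 = 79.

Answer: 79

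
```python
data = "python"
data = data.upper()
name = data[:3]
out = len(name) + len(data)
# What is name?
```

Trace:
`data = "python"` → data = 'python'
`data = data.upper()` → data = 'PYTHON'
`name = data[:3]` → name = 'PYT'
`out = len(name) + len(data)` → out = 9
So name = 'PYT'

Answer: 'PYT'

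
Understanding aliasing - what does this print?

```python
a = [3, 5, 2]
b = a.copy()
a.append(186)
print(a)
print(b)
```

Key concept: list.copy() creates independent copy.
Step by step:
`a = [3, 5, 2]` → a = [3, 5, 2]
`b = a.copy()` → b = [3, 5, 2]
`a.append(186)` → a = [3, 5, 2, 186]
`print(a)` → prints [3, 5, 2, 186]
`print(b)` → prints [3, 5, 2]

Answer:
[3, 5, 2, 186]
[3, 5, 2]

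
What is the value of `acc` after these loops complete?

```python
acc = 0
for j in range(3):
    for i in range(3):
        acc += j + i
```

Sum of all j+i for j,i in 3x3
`acc` takes the values: 0 → 1 → 3 → 4 → 6 → 9 → 11 → 14 → 18

Answer: 18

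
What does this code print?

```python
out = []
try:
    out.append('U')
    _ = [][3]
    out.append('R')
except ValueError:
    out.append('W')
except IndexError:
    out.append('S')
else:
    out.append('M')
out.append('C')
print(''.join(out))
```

Execution trace: 'U' (try body) → 'S' (except IndexError) → 'C' (after the try/except). Output: USC

Answer: USC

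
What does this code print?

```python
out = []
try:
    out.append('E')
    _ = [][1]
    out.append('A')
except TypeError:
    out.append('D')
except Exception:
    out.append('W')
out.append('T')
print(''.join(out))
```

Execution trace: 'E' (try body) → 'W' (except Exception) → 'T' (after the try/except). Output: EWT

Answer: EWT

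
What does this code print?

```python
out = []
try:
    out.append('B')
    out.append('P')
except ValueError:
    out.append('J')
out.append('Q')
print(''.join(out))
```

Execution trace: 'B' (try body) → 'P' (try body, no exception) → 'Q' (after the try/except). Output: BPQ

Answer: BPQ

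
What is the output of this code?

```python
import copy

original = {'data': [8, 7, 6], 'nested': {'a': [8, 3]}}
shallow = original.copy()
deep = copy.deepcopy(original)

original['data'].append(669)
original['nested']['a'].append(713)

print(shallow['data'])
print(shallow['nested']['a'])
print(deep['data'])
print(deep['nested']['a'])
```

Key concept: comparing shallow vs deep copy.
Step by step:
`original = {'data': [8, 7, 6], 'nested': {'a': [8, 3]}}` → original = {'data': [8, 7, 6], 'nested': {'a': [8, 3]}}
`shallow = original.copy()` → shallow = {'data': [8, 7, 6], 'nested': {'a': [8, 3]}}
`deep = copy.deepcopy(original)` → deep = {'data': [8, 7, 6], 'nested': {'a': [8, 3]}}
`original['data'].append(669)` → original = {'data': [8, 7, 6, 669], 'nested': {'a': [8, 3]}}; shallow = {'data': [8, 7, 6, 669], 'nested': {'a': [8, 3]}}
`original['nested']['a'].append(713)` → original = {'data': [8, 7, 6, 669], 'nested': {'a': [8, 3, 713]}}; shallow = {'data': [8, 7, 6, 669], 'nested': {'a': [8, 3, 713]}}
`print(shallow['data'])` → prints [8, 7, 6, 669]
`print(shallow['nested']['a'])` → prints [8, 3, 713]
`print(deep['data'])` → prints [8, 7, 6]
`print(deep['nested']['a'])` → prints [8, 3]

Answer:
[8, 7, 6, 669]
[8, 3, 713]
[8, 7, 6]
[8, 3]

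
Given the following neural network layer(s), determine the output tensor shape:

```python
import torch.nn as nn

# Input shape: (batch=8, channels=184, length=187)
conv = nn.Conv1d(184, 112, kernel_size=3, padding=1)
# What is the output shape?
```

Input: (8, 184, 187) -> Output: (8, 112, 187)

Answer: (8, 112, 187)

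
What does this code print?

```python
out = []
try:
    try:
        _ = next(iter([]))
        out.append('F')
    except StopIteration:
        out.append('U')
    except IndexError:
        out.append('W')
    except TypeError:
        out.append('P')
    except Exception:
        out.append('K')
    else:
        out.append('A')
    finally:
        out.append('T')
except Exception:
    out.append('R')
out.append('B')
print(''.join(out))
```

Execution trace: 'U' (inner except StopIteration) → 'T' (inner finally) → 'B' (after the try/except). Output: UTB

Answer: UTB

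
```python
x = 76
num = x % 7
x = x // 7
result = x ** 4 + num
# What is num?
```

Trace:
`x = 76` → x = 76
`num = x % 7` → num = 6
`x = x // 7` → x = 10
`result = x ** 4 + num` → result = 10006
So num = 6

Answer: 6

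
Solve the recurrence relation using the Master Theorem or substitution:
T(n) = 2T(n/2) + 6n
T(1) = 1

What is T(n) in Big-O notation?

By Master Theorem: a=2, b=2, f(n)=6n. Since log_2(2) = 1 and f(n) = Θ(n^1), Case 2 applies. T(n) = O(n log n).

Answer: O(n log n)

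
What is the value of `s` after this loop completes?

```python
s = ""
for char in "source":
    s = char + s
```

Reverse 'source'
`s` takes the values: "" → "s" → "os" → "uos" → "ruos" → "cruos" → "ecruos"

Answer: "ecruos"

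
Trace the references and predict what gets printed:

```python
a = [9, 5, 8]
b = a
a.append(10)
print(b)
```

Key concept: basic list aliasing.
Step by step:
`a = [9, 5, 8]` → a = [9, 5, 8]
`b = a` → b = [9, 5, 8] (same object as a)
`a.append(10)` → a = [9, 5, 8, 10] (same object as b); b = [9, 5, 8, 10] (same object as a)
`print(b)` → prints [9, 5, 8, 10]

Answer: [9, 5, 8, 10]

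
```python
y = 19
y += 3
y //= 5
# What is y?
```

Trace:
`y = 19` → y = 19
`y += 3` → y = 22
`y //= 5` → y = 4
So y = 4

Answer: 4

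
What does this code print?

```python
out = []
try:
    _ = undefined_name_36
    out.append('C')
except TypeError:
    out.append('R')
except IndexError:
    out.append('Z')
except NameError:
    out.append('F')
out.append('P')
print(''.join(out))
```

Execution trace: 'F' (except NameError) → 'P' (after the try/except). Output: FP

Answer: FP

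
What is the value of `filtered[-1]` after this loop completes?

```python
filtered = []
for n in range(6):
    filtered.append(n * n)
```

Last element of squares 0 to 5
`filtered` takes the values: [] → [0] → [0, 1] → [0, 1, 4] → [0, 1, 4, 9] → [0, 1, 4, 9, 16] → [0, 1, 4, 9, 16, 25]
So `filtered[-1]` = 25

Answer: 25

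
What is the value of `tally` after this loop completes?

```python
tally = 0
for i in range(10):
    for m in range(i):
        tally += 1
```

Triangle number: 0+1+2+...+9
`tally` takes the values: 0 → 1 → 2 → 3 → 4 → 5 → 6 → 7 → 8 → 9 → 10 → 11 → 12 → 13 → 14 → 15 → 16 → 17 → 18 → 19 → 20 → 21 → 22 → 23 → 24 → 25 → 26 → 27 → 28 → 29 → … → 41 → 42 → 43 → 44 → 45

Answer: 45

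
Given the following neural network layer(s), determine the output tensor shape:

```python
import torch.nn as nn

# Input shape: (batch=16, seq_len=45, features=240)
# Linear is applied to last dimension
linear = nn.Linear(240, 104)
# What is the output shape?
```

Input: (16, 45, 240) -> Output: (16, 45, 104)

Answer: (16, 45, 104)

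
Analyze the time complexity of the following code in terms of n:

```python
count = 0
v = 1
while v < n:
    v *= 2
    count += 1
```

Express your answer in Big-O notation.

Each loop level contributes: log n. Multiplying the contributions gives O(log n).

Answer: O(log n)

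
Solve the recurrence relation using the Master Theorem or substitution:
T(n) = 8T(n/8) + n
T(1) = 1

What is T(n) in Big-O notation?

By Master Theorem: a=8, b=8, f(n)=n. Since log_8(8) = 1 and f(n) = Θ(n^1), Case 2 applies. T(n) = O(n log n).

Answer: O(n log n)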